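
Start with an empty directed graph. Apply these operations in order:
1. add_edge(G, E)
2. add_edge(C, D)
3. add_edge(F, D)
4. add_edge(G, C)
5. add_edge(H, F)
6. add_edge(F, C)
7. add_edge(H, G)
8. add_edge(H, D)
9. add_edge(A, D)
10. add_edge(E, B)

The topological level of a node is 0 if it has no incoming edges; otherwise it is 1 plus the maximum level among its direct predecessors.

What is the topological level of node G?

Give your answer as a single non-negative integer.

Op 1: add_edge(G, E). Edges now: 1
Op 2: add_edge(C, D). Edges now: 2
Op 3: add_edge(F, D). Edges now: 3
Op 4: add_edge(G, C). Edges now: 4
Op 5: add_edge(H, F). Edges now: 5
Op 6: add_edge(F, C). Edges now: 6
Op 7: add_edge(H, G). Edges now: 7
Op 8: add_edge(H, D). Edges now: 8
Op 9: add_edge(A, D). Edges now: 9
Op 10: add_edge(E, B). Edges now: 10
Compute levels (Kahn BFS):
  sources (in-degree 0): A, H
  process A: level=0
    A->D: in-degree(D)=3, level(D)>=1
  process H: level=0
    H->D: in-degree(D)=2, level(D)>=1
    H->F: in-degree(F)=0, level(F)=1, enqueue
    H->G: in-degree(G)=0, level(G)=1, enqueue
  process F: level=1
    F->C: in-degree(C)=1, level(C)>=2
    F->D: in-degree(D)=1, level(D)>=2
  process G: level=1
    G->C: in-degree(C)=0, level(C)=2, enqueue
    G->E: in-degree(E)=0, level(E)=2, enqueue
  process C: level=2
    C->D: in-degree(D)=0, level(D)=3, enqueue
  process E: level=2
    E->B: in-degree(B)=0, level(B)=3, enqueue
  process D: level=3
  process B: level=3
All levels: A:0, B:3, C:2, D:3, E:2, F:1, G:1, H:0
level(G) = 1

Answer: 1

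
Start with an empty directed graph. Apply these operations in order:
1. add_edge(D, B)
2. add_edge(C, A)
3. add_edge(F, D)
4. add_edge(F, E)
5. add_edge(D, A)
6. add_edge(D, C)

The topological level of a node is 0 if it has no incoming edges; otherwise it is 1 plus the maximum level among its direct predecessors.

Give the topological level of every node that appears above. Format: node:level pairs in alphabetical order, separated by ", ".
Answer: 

Answer: A:3, B:2, C:2, D:1, E:1, F:0

Derivation:
Op 1: add_edge(D, B). Edges now: 1
Op 2: add_edge(C, A). Edges now: 2
Op 3: add_edge(F, D). Edges now: 3
Op 4: add_edge(F, E). Edges now: 4
Op 5: add_edge(D, A). Edges now: 5
Op 6: add_edge(D, C). Edges now: 6
Compute levels (Kahn BFS):
  sources (in-degree 0): F
  process F: level=0
    F->D: in-degree(D)=0, level(D)=1, enqueue
    F->E: in-degree(E)=0, level(E)=1, enqueue
  process D: level=1
    D->A: in-degree(A)=1, level(A)>=2
    D->B: in-degree(B)=0, level(B)=2, enqueue
    D->C: in-degree(C)=0, level(C)=2, enqueue
  process E: level=1
  process B: level=2
  process C: level=2
    C->A: in-degree(A)=0, level(A)=3, enqueue
  process A: level=3
All levels: A:3, B:2, C:2, D:1, E:1, F:0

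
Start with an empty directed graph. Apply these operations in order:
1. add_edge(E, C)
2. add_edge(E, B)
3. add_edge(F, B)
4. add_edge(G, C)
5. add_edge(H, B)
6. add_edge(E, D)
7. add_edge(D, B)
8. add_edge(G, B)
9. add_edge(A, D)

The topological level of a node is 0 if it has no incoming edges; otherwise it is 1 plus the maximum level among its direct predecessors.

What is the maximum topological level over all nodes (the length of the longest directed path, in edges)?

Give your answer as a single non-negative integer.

Op 1: add_edge(E, C). Edges now: 1
Op 2: add_edge(E, B). Edges now: 2
Op 3: add_edge(F, B). Edges now: 3
Op 4: add_edge(G, C). Edges now: 4
Op 5: add_edge(H, B). Edges now: 5
Op 6: add_edge(E, D). Edges now: 6
Op 7: add_edge(D, B). Edges now: 7
Op 8: add_edge(G, B). Edges now: 8
Op 9: add_edge(A, D). Edges now: 9
Compute levels (Kahn BFS):
  sources (in-degree 0): A, E, F, G, H
  process A: level=0
    A->D: in-degree(D)=1, level(D)>=1
  process E: level=0
    E->B: in-degree(B)=4, level(B)>=1
    E->C: in-degree(C)=1, level(C)>=1
    E->D: in-degree(D)=0, level(D)=1, enqueue
  process F: level=0
    F->B: in-degree(B)=3, level(B)>=1
  process G: level=0
    G->B: in-degree(B)=2, level(B)>=1
    G->C: in-degree(C)=0, level(C)=1, enqueue
  process H: level=0
    H->B: in-degree(B)=1, level(B)>=1
  process D: level=1
    D->B: in-degree(B)=0, level(B)=2, enqueue
  process C: level=1
  process B: level=2
All levels: A:0, B:2, C:1, D:1, E:0, F:0, G:0, H:0
max level = 2

Answer: 2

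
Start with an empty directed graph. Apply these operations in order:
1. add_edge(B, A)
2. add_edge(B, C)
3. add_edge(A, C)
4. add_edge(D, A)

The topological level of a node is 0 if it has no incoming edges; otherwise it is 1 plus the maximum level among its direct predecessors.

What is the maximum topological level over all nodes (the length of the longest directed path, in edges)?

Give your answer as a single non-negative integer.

Op 1: add_edge(B, A). Edges now: 1
Op 2: add_edge(B, C). Edges now: 2
Op 3: add_edge(A, C). Edges now: 3
Op 4: add_edge(D, A). Edges now: 4
Compute levels (Kahn BFS):
  sources (in-degree 0): B, D
  process B: level=0
    B->A: in-degree(A)=1, level(A)>=1
    B->C: in-degree(C)=1, level(C)>=1
  process D: level=0
    D->A: in-degree(A)=0, level(A)=1, enqueue
  process A: level=1
    A->C: in-degree(C)=0, level(C)=2, enqueue
  process C: level=2
All levels: A:1, B:0, C:2, D:0
max level = 2

Answer: 2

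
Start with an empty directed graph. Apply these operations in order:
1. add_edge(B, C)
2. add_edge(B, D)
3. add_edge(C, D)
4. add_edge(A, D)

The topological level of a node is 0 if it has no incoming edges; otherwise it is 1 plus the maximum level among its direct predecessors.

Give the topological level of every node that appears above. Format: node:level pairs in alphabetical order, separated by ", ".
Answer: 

Answer: A:0, B:0, C:1, D:2

Derivation:
Op 1: add_edge(B, C). Edges now: 1
Op 2: add_edge(B, D). Edges now: 2
Op 3: add_edge(C, D). Edges now: 3
Op 4: add_edge(A, D). Edges now: 4
Compute levels (Kahn BFS):
  sources (in-degree 0): A, B
  process A: level=0
    A->D: in-degree(D)=2, level(D)>=1
  process B: level=0
    B->C: in-degree(C)=0, level(C)=1, enqueue
    B->D: in-degree(D)=1, level(D)>=1
  process C: level=1
    C->D: in-degree(D)=0, level(D)=2, enqueue
  process D: level=2
All levels: A:0, B:0, C:1, D:2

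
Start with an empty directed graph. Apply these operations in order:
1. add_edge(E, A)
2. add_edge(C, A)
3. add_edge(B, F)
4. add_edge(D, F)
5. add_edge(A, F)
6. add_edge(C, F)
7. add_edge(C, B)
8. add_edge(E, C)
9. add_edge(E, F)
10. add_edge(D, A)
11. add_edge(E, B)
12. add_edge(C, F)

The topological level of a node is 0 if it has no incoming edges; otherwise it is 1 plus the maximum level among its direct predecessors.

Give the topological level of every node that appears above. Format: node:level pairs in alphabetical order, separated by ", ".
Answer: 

Op 1: add_edge(E, A). Edges now: 1
Op 2: add_edge(C, A). Edges now: 2
Op 3: add_edge(B, F). Edges now: 3
Op 4: add_edge(D, F). Edges now: 4
Op 5: add_edge(A, F). Edges now: 5
Op 6: add_edge(C, F). Edges now: 6
Op 7: add_edge(C, B). Edges now: 7
Op 8: add_edge(E, C). Edges now: 8
Op 9: add_edge(E, F). Edges now: 9
Op 10: add_edge(D, A). Edges now: 10
Op 11: add_edge(E, B). Edges now: 11
Op 12: add_edge(C, F) (duplicate, no change). Edges now: 11
Compute levels (Kahn BFS):
  sources (in-degree 0): D, E
  process D: level=0
    D->A: in-degree(A)=2, level(A)>=1
    D->F: in-degree(F)=4, level(F)>=1
  process E: level=0
    E->A: in-degree(A)=1, level(A)>=1
    E->B: in-degree(B)=1, level(B)>=1
    E->C: in-degree(C)=0, level(C)=1, enqueue
    E->F: in-degree(F)=3, level(F)>=1
  process C: level=1
    C->A: in-degree(A)=0, level(A)=2, enqueue
    C->B: in-degree(B)=0, level(B)=2, enqueue
    C->F: in-degree(F)=2, level(F)>=2
  process A: level=2
    A->F: in-degree(F)=1, level(F)>=3
  process B: level=2
    B->F: in-degree(F)=0, level(F)=3, enqueue
  process F: level=3
All levels: A:2, B:2, C:1, D:0, E:0, F:3

Answer: A:2, B:2, C:1, D:0, E:0, F:3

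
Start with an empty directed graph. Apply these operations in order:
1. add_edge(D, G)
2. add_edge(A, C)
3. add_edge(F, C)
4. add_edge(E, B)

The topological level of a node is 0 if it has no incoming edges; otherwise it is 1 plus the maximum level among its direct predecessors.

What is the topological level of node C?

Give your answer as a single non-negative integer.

Op 1: add_edge(D, G). Edges now: 1
Op 2: add_edge(A, C). Edges now: 2
Op 3: add_edge(F, C). Edges now: 3
Op 4: add_edge(E, B). Edges now: 4
Compute levels (Kahn BFS):
  sources (in-degree 0): A, D, E, F
  process A: level=0
    A->C: in-degree(C)=1, level(C)>=1
  process D: level=0
    D->G: in-degree(G)=0, level(G)=1, enqueue
  process E: level=0
    E->B: in-degree(B)=0, level(B)=1, enqueue
  process F: level=0
    F->C: in-degree(C)=0, level(C)=1, enqueue
  process G: level=1
  process B: level=1
  process C: level=1
All levels: A:0, B:1, C:1, D:0, E:0, F:0, G:1
level(C) = 1

Answer: 1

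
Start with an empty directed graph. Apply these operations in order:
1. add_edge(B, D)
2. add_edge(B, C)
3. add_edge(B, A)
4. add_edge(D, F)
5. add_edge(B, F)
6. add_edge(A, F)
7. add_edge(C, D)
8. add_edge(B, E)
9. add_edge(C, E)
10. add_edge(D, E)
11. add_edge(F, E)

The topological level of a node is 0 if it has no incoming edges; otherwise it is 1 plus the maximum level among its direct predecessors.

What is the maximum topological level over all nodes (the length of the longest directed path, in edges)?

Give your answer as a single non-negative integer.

Op 1: add_edge(B, D). Edges now: 1
Op 2: add_edge(B, C). Edges now: 2
Op 3: add_edge(B, A). Edges now: 3
Op 4: add_edge(D, F). Edges now: 4
Op 5: add_edge(B, F). Edges now: 5
Op 6: add_edge(A, F). Edges now: 6
Op 7: add_edge(C, D). Edges now: 7
Op 8: add_edge(B, E). Edges now: 8
Op 9: add_edge(C, E). Edges now: 9
Op 10: add_edge(D, E). Edges now: 10
Op 11: add_edge(F, E). Edges now: 11
Compute levels (Kahn BFS):
  sources (in-degree 0): B
  process B: level=0
    B->A: in-degree(A)=0, level(A)=1, enqueue
    B->C: in-degree(C)=0, level(C)=1, enqueue
    B->D: in-degree(D)=1, level(D)>=1
    B->E: in-degree(E)=3, level(E)>=1
    B->F: in-degree(F)=2, level(F)>=1
  process A: level=1
    A->F: in-degree(F)=1, level(F)>=2
  process C: level=1
    C->D: in-degree(D)=0, level(D)=2, enqueue
    C->E: in-degree(E)=2, level(E)>=2
  process D: level=2
    D->E: in-degree(E)=1, level(E)>=3
    D->F: in-degree(F)=0, level(F)=3, enqueue
  process F: level=3
    F->E: in-degree(E)=0, level(E)=4, enqueue
  process E: level=4
All levels: A:1, B:0, C:1, D:2, E:4, F:3
max level = 4

Answer: 4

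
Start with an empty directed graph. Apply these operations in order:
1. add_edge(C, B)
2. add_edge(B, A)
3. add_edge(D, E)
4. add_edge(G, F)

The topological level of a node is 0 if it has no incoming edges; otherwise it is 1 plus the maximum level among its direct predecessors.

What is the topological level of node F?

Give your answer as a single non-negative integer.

Op 1: add_edge(C, B). Edges now: 1
Op 2: add_edge(B, A). Edges now: 2
Op 3: add_edge(D, E). Edges now: 3
Op 4: add_edge(G, F). Edges now: 4
Compute levels (Kahn BFS):
  sources (in-degree 0): C, D, G
  process C: level=0
    C->B: in-degree(B)=0, level(B)=1, enqueue
  process D: level=0
    D->E: in-degree(E)=0, level(E)=1, enqueue
  process G: level=0
    G->F: in-degree(F)=0, level(F)=1, enqueue
  process B: level=1
    B->A: in-degree(A)=0, level(A)=2, enqueue
  process E: level=1
  process F: level=1
  process A: level=2
All levels: A:2, B:1, C:0, D:0, E:1, F:1, G:0
level(F) = 1

Answer: 1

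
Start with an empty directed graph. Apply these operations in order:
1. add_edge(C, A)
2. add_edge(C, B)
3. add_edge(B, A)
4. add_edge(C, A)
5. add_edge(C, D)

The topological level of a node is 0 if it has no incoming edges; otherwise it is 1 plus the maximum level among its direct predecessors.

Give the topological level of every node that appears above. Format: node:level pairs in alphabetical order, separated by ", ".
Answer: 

Op 1: add_edge(C, A). Edges now: 1
Op 2: add_edge(C, B). Edges now: 2
Op 3: add_edge(B, A). Edges now: 3
Op 4: add_edge(C, A) (duplicate, no change). Edges now: 3
Op 5: add_edge(C, D). Edges now: 4
Compute levels (Kahn BFS):
  sources (in-degree 0): C
  process C: level=0
    C->A: in-degree(A)=1, level(A)>=1
    C->B: in-degree(B)=0, level(B)=1, enqueue
    C->D: in-degree(D)=0, level(D)=1, enqueue
  process B: level=1
    B->A: in-degree(A)=0, level(A)=2, enqueue
  process D: level=1
  process A: level=2
All levels: A:2, B:1, C:0, D:1

Answer: A:2, B:1, C:0, D:1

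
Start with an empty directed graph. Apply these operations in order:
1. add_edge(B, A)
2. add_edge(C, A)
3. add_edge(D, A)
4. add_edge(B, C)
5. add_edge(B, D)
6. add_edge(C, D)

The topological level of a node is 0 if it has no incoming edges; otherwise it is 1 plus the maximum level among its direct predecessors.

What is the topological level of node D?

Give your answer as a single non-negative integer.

Op 1: add_edge(B, A). Edges now: 1
Op 2: add_edge(C, A). Edges now: 2
Op 3: add_edge(D, A). Edges now: 3
Op 4: add_edge(B, C). Edges now: 4
Op 5: add_edge(B, D). Edges now: 5
Op 6: add_edge(C, D). Edges now: 6
Compute levels (Kahn BFS):
  sources (in-degree 0): B
  process B: level=0
    B->A: in-degree(A)=2, level(A)>=1
    B->C: in-degree(C)=0, level(C)=1, enqueue
    B->D: in-degree(D)=1, level(D)>=1
  process C: level=1
    C->A: in-degree(A)=1, level(A)>=2
    C->D: in-degree(D)=0, level(D)=2, enqueue
  process D: level=2
    D->A: in-degree(A)=0, level(A)=3, enqueue
  process A: level=3
All levels: A:3, B:0, C:1, D:2
level(D) = 2

Answer: 2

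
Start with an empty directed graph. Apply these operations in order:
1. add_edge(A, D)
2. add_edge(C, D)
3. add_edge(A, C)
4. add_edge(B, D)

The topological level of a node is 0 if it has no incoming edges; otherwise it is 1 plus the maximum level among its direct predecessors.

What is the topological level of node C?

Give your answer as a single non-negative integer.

Op 1: add_edge(A, D). Edges now: 1
Op 2: add_edge(C, D). Edges now: 2
Op 3: add_edge(A, C). Edges now: 3
Op 4: add_edge(B, D). Edges now: 4
Compute levels (Kahn BFS):
  sources (in-degree 0): A, B
  process A: level=0
    A->C: in-degree(C)=0, level(C)=1, enqueue
    A->D: in-degree(D)=2, level(D)>=1
  process B: level=0
    B->D: in-degree(D)=1, level(D)>=1
  process C: level=1
    C->D: in-degree(D)=0, level(D)=2, enqueue
  process D: level=2
All levels: A:0, B:0, C:1, D:2
level(C) = 1

Answer: 1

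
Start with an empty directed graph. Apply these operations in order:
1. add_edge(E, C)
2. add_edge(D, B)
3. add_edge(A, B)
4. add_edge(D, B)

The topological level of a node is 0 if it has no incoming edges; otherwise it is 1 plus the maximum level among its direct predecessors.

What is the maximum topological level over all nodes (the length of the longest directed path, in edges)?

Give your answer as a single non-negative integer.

Op 1: add_edge(E, C). Edges now: 1
Op 2: add_edge(D, B). Edges now: 2
Op 3: add_edge(A, B). Edges now: 3
Op 4: add_edge(D, B) (duplicate, no change). Edges now: 3
Compute levels (Kahn BFS):
  sources (in-degree 0): A, D, E
  process A: level=0
    A->B: in-degree(B)=1, level(B)>=1
  process D: level=0
    D->B: in-degree(B)=0, level(B)=1, enqueue
  process E: level=0
    E->C: in-degree(C)=0, level(C)=1, enqueue
  process B: level=1
  process C: level=1
All levels: A:0, B:1, C:1, D:0, E:0
max level = 1

Answer: 1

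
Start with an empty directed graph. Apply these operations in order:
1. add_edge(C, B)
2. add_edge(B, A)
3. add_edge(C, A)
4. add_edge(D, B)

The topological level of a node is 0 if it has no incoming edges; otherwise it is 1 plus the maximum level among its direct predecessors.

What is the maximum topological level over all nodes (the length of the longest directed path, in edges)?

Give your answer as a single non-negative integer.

Op 1: add_edge(C, B). Edges now: 1
Op 2: add_edge(B, A). Edges now: 2
Op 3: add_edge(C, A). Edges now: 3
Op 4: add_edge(D, B). Edges now: 4
Compute levels (Kahn BFS):
  sources (in-degree 0): C, D
  process C: level=0
    C->A: in-degree(A)=1, level(A)>=1
    C->B: in-degree(B)=1, level(B)>=1
  process D: level=0
    D->B: in-degree(B)=0, level(B)=1, enqueue
  process B: level=1
    B->A: in-degree(A)=0, level(A)=2, enqueue
  process A: level=2
All levels: A:2, B:1, C:0, D:0
max level = 2

Answer: 2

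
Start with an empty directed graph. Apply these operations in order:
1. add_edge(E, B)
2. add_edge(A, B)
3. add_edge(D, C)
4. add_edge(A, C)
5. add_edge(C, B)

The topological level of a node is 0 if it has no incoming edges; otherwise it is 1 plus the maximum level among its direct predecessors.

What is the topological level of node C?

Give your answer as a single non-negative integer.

Answer: 1

Derivation:
Op 1: add_edge(E, B). Edges now: 1
Op 2: add_edge(A, B). Edges now: 2
Op 3: add_edge(D, C). Edges now: 3
Op 4: add_edge(A, C). Edges now: 4
Op 5: add_edge(C, B). Edges now: 5
Compute levels (Kahn BFS):
  sources (in-degree 0): A, D, E
  process A: level=0
    A->B: in-degree(B)=2, level(B)>=1
    A->C: in-degree(C)=1, level(C)>=1
  process D: level=0
    D->C: in-degree(C)=0, level(C)=1, enqueue
  process E: level=0
    E->B: in-degree(B)=1, level(B)>=1
  process C: level=1
    C->B: in-degree(B)=0, level(B)=2, enqueue
  process B: level=2
All levels: A:0, B:2, C:1, D:0, E:0
level(C) = 1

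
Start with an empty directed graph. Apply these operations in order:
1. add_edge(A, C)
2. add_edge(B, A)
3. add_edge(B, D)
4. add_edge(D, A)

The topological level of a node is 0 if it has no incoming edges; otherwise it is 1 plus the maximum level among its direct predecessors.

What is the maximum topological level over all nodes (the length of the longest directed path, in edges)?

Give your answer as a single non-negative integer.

Answer: 3

Derivation:
Op 1: add_edge(A, C). Edges now: 1
Op 2: add_edge(B, A). Edges now: 2
Op 3: add_edge(B, D). Edges now: 3
Op 4: add_edge(D, A). Edges now: 4
Compute levels (Kahn BFS):
  sources (in-degree 0): B
  process B: level=0
    B->A: in-degree(A)=1, level(A)>=1
    B->D: in-degree(D)=0, level(D)=1, enqueue
  process D: level=1
    D->A: in-degree(A)=0, level(A)=2, enqueue
  process A: level=2
    A->C: in-degree(C)=0, level(C)=3, enqueue
  process C: level=3
All levels: A:2, B:0, C:3, D:1
max level = 3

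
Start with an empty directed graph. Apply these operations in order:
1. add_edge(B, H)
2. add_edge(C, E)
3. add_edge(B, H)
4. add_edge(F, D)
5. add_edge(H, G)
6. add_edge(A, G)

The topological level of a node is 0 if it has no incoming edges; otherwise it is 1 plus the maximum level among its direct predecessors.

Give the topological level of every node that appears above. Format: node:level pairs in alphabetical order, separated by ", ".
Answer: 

Op 1: add_edge(B, H). Edges now: 1
Op 2: add_edge(C, E). Edges now: 2
Op 3: add_edge(B, H) (duplicate, no change). Edges now: 2
Op 4: add_edge(F, D). Edges now: 3
Op 5: add_edge(H, G). Edges now: 4
Op 6: add_edge(A, G). Edges now: 5
Compute levels (Kahn BFS):
  sources (in-degree 0): A, B, C, F
  process A: level=0
    A->G: in-degree(G)=1, level(G)>=1
  process B: level=0
    B->H: in-degree(H)=0, level(H)=1, enqueue
  process C: level=0
    C->E: in-degree(E)=0, level(E)=1, enqueue
  process F: level=0
    F->D: in-degree(D)=0, level(D)=1, enqueue
  process H: level=1
    H->G: in-degree(G)=0, level(G)=2, enqueue
  process E: level=1
  process D: level=1
  process G: level=2
All levels: A:0, B:0, C:0, D:1, E:1, F:0, G:2, H:1

Answer: A:0, B:0, C:0, D:1, E:1, F:0, G:2, H:1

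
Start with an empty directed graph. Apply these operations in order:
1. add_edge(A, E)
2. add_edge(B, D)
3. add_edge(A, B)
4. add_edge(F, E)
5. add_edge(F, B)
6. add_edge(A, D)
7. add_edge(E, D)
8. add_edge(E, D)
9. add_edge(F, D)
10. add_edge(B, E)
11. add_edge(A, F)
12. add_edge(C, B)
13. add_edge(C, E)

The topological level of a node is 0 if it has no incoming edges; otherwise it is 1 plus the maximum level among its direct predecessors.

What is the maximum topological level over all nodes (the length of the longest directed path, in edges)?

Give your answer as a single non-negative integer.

Answer: 4

Derivation:
Op 1: add_edge(A, E). Edges now: 1
Op 2: add_edge(B, D). Edges now: 2
Op 3: add_edge(A, B). Edges now: 3
Op 4: add_edge(F, E). Edges now: 4
Op 5: add_edge(F, B). Edges now: 5
Op 6: add_edge(A, D). Edges now: 6
Op 7: add_edge(E, D). Edges now: 7
Op 8: add_edge(E, D) (duplicate, no change). Edges now: 7
Op 9: add_edge(F, D). Edges now: 8
Op 10: add_edge(B, E). Edges now: 9
Op 11: add_edge(A, F). Edges now: 10
Op 12: add_edge(C, B). Edges now: 11
Op 13: add_edge(C, E). Edges now: 12
Compute levels (Kahn BFS):
  sources (in-degree 0): A, C
  process A: level=0
    A->B: in-degree(B)=2, level(B)>=1
    A->D: in-degree(D)=3, level(D)>=1
    A->E: in-degree(E)=3, level(E)>=1
    A->F: in-degree(F)=0, level(F)=1, enqueue
  process C: level=0
    C->B: in-degree(B)=1, level(B)>=1
    C->E: in-degree(E)=2, level(E)>=1
  process F: level=1
    F->B: in-degree(B)=0, level(B)=2, enqueue
    F->D: in-degree(D)=2, level(D)>=2
    F->E: in-degree(E)=1, level(E)>=2
  process B: level=2
    B->D: in-degree(D)=1, level(D)>=3
    B->E: in-degree(E)=0, level(E)=3, enqueue
  process E: level=3
    E->D: in-degree(D)=0, level(D)=4, enqueue
  process D: level=4
All levels: A:0, B:2, C:0, D:4, E:3, F:1
max level = 4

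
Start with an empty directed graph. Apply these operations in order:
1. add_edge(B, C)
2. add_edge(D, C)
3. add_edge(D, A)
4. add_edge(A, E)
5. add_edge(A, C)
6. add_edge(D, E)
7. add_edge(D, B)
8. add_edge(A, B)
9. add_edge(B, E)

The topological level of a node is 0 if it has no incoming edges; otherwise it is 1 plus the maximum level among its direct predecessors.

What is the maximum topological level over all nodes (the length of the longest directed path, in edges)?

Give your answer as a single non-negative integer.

Answer: 3

Derivation:
Op 1: add_edge(B, C). Edges now: 1
Op 2: add_edge(D, C). Edges now: 2
Op 3: add_edge(D, A). Edges now: 3
Op 4: add_edge(A, E). Edges now: 4
Op 5: add_edge(A, C). Edges now: 5
Op 6: add_edge(D, E). Edges now: 6
Op 7: add_edge(D, B). Edges now: 7
Op 8: add_edge(A, B). Edges now: 8
Op 9: add_edge(B, E). Edges now: 9
Compute levels (Kahn BFS):
  sources (in-degree 0): D
  process D: level=0
    D->A: in-degree(A)=0, level(A)=1, enqueue
    D->B: in-degree(B)=1, level(B)>=1
    D->C: in-degree(C)=2, level(C)>=1
    D->E: in-degree(E)=2, level(E)>=1
  process A: level=1
    A->B: in-degree(B)=0, level(B)=2, enqueue
    A->C: in-degree(C)=1, level(C)>=2
    A->E: in-degree(E)=1, level(E)>=2
  process B: level=2
    B->C: in-degree(C)=0, level(C)=3, enqueue
    B->E: in-degree(E)=0, level(E)=3, enqueue
  process C: level=3
  process E: level=3
All levels: A:1, B:2, C:3, D:0, E:3
max level = 3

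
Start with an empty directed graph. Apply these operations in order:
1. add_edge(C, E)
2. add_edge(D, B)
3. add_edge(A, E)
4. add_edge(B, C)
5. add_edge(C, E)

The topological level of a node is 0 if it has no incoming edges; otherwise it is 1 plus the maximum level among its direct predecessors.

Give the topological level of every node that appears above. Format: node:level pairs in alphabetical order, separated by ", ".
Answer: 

Answer: A:0, B:1, C:2, D:0, E:3

Derivation:
Op 1: add_edge(C, E). Edges now: 1
Op 2: add_edge(D, B). Edges now: 2
Op 3: add_edge(A, E). Edges now: 3
Op 4: add_edge(B, C). Edges now: 4
Op 5: add_edge(C, E) (duplicate, no change). Edges now: 4
Compute levels (Kahn BFS):
  sources (in-degree 0): A, D
  process A: level=0
    A->E: in-degree(E)=1, level(E)>=1
  process D: level=0
    D->B: in-degree(B)=0, level(B)=1, enqueue
  process B: level=1
    B->C: in-degree(C)=0, level(C)=2, enqueue
  process C: level=2
    C->E: in-degree(E)=0, level(E)=3, enqueue
  process E: level=3
All levels: A:0, B:1, C:2, D:0, E:3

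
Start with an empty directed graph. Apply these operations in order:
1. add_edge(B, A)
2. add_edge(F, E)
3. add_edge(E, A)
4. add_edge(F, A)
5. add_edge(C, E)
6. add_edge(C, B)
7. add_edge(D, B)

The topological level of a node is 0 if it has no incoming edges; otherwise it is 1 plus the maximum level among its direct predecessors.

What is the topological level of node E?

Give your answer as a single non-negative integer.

Op 1: add_edge(B, A). Edges now: 1
Op 2: add_edge(F, E). Edges now: 2
Op 3: add_edge(E, A). Edges now: 3
Op 4: add_edge(F, A). Edges now: 4
Op 5: add_edge(C, E). Edges now: 5
Op 6: add_edge(C, B). Edges now: 6
Op 7: add_edge(D, B). Edges now: 7
Compute levels (Kahn BFS):
  sources (in-degree 0): C, D, F
  process C: level=0
    C->B: in-degree(B)=1, level(B)>=1
    C->E: in-degree(E)=1, level(E)>=1
  process D: level=0
    D->B: in-degree(B)=0, level(B)=1, enqueue
  process F: level=0
    F->A: in-degree(A)=2, level(A)>=1
    F->E: in-degree(E)=0, level(E)=1, enqueue
  process B: level=1
    B->A: in-degree(A)=1, level(A)>=2
  process E: level=1
    E->A: in-degree(A)=0, level(A)=2, enqueue
  process A: level=2
All levels: A:2, B:1, C:0, D:0, E:1, F:0
level(E) = 1

Answer: 1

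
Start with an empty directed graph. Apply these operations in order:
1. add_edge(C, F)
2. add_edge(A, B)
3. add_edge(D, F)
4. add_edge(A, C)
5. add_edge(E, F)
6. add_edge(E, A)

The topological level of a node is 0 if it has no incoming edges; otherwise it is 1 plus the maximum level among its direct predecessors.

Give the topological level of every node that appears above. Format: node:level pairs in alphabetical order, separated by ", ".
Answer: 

Op 1: add_edge(C, F). Edges now: 1
Op 2: add_edge(A, B). Edges now: 2
Op 3: add_edge(D, F). Edges now: 3
Op 4: add_edge(A, C). Edges now: 4
Op 5: add_edge(E, F). Edges now: 5
Op 6: add_edge(E, A). Edges now: 6
Compute levels (Kahn BFS):
  sources (in-degree 0): D, E
  process D: level=0
    D->F: in-degree(F)=2, level(F)>=1
  process E: level=0
    E->A: in-degree(A)=0, level(A)=1, enqueue
    E->F: in-degree(F)=1, level(F)>=1
  process A: level=1
    A->B: in-degree(B)=0, level(B)=2, enqueue
    A->C: in-degree(C)=0, level(C)=2, enqueue
  process B: level=2
  process C: level=2
    C->F: in-degree(F)=0, level(F)=3, enqueue
  process F: level=3
All levels: A:1, B:2, C:2, D:0, E:0, F:3

Answer: A:1, B:2, C:2, D:0, E:0, F:3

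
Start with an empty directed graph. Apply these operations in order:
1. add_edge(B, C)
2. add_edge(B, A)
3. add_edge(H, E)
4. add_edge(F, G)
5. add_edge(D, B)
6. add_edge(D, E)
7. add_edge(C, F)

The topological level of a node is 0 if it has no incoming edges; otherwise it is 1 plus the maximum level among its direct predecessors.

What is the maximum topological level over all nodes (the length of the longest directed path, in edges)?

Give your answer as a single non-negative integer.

Answer: 4

Derivation:
Op 1: add_edge(B, C). Edges now: 1
Op 2: add_edge(B, A). Edges now: 2
Op 3: add_edge(H, E). Edges now: 3
Op 4: add_edge(F, G). Edges now: 4
Op 5: add_edge(D, B). Edges now: 5
Op 6: add_edge(D, E). Edges now: 6
Op 7: add_edge(C, F). Edges now: 7
Compute levels (Kahn BFS):
  sources (in-degree 0): D, H
  process D: level=0
    D->B: in-degree(B)=0, level(B)=1, enqueue
    D->E: in-degree(E)=1, level(E)>=1
  process H: level=0
    H->E: in-degree(E)=0, level(E)=1, enqueue
  process B: level=1
    B->A: in-degree(A)=0, level(A)=2, enqueue
    B->C: in-degree(C)=0, level(C)=2, enqueue
  process E: level=1
  process A: level=2
  process C: level=2
    C->F: in-degree(F)=0, level(F)=3, enqueue
  process F: level=3
    F->G: in-degree(G)=0, level(G)=4, enqueue
  process G: level=4
All levels: A:2, B:1, C:2, D:0, E:1, F:3, G:4, H:0
max level = 4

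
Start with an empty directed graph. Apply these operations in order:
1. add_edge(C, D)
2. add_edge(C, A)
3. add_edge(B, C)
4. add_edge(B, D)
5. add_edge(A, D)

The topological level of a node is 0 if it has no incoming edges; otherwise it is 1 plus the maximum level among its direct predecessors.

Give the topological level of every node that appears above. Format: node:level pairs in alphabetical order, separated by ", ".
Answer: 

Answer: A:2, B:0, C:1, D:3

Derivation:
Op 1: add_edge(C, D). Edges now: 1
Op 2: add_edge(C, A). Edges now: 2
Op 3: add_edge(B, C). Edges now: 3
Op 4: add_edge(B, D). Edges now: 4
Op 5: add_edge(A, D). Edges now: 5
Compute levels (Kahn BFS):
  sources (in-degree 0): B
  process B: level=0
    B->C: in-degree(C)=0, level(C)=1, enqueue
    B->D: in-degree(D)=2, level(D)>=1
  process C: level=1
    C->A: in-degree(A)=0, level(A)=2, enqueue
    C->D: in-degree(D)=1, level(D)>=2
  process A: level=2
    A->D: in-degree(D)=0, level(D)=3, enqueue
  process D: level=3
All levels: A:2, B:0, C:1, D:3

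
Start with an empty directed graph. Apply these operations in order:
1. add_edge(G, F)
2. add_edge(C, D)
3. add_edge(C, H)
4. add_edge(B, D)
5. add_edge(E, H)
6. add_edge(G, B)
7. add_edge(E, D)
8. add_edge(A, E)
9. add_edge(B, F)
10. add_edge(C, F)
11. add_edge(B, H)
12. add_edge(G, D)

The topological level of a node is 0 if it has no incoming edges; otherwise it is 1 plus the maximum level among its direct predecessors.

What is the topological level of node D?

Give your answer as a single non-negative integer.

Answer: 2

Derivation:
Op 1: add_edge(G, F). Edges now: 1
Op 2: add_edge(C, D). Edges now: 2
Op 3: add_edge(C, H). Edges now: 3
Op 4: add_edge(B, D). Edges now: 4
Op 5: add_edge(E, H). Edges now: 5
Op 6: add_edge(G, B). Edges now: 6
Op 7: add_edge(E, D). Edges now: 7
Op 8: add_edge(A, E). Edges now: 8
Op 9: add_edge(B, F). Edges now: 9
Op 10: add_edge(C, F). Edges now: 10
Op 11: add_edge(B, H). Edges now: 11
Op 12: add_edge(G, D). Edges now: 12
Compute levels (Kahn BFS):
  sources (in-degree 0): A, C, G
  process A: level=0
    A->E: in-degree(E)=0, level(E)=1, enqueue
  process C: level=0
    C->D: in-degree(D)=3, level(D)>=1
    C->F: in-degree(F)=2, level(F)>=1
    C->H: in-degree(H)=2, level(H)>=1
  process G: level=0
    G->B: in-degree(B)=0, level(B)=1, enqueue
    G->D: in-degree(D)=2, level(D)>=1
    G->F: in-degree(F)=1, level(F)>=1
  process E: level=1
    E->D: in-degree(D)=1, level(D)>=2
    E->H: in-degree(H)=1, level(H)>=2
  process B: level=1
    B->D: in-degree(D)=0, level(D)=2, enqueue
    B->F: in-degree(F)=0, level(F)=2, enqueue
    B->H: in-degree(H)=0, level(H)=2, enqueue
  process D: level=2
  process F: level=2
  process H: level=2
All levels: A:0, B:1, C:0, D:2, E:1, F:2, G:0, H:2
level(D) = 2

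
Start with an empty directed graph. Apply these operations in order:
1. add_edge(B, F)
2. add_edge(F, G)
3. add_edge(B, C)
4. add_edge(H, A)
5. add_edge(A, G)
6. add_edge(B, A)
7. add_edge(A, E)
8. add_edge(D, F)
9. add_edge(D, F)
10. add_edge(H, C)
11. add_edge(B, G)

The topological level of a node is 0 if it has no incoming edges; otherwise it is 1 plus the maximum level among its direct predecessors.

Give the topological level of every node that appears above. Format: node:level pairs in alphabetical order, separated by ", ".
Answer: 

Op 1: add_edge(B, F). Edges now: 1
Op 2: add_edge(F, G). Edges now: 2
Op 3: add_edge(B, C). Edges now: 3
Op 4: add_edge(H, A). Edges now: 4
Op 5: add_edge(A, G). Edges now: 5
Op 6: add_edge(B, A). Edges now: 6
Op 7: add_edge(A, E). Edges now: 7
Op 8: add_edge(D, F). Edges now: 8
Op 9: add_edge(D, F) (duplicate, no change). Edges now: 8
Op 10: add_edge(H, C). Edges now: 9
Op 11: add_edge(B, G). Edges now: 10
Compute levels (Kahn BFS):
  sources (in-degree 0): B, D, H
  process B: level=0
    B->A: in-degree(A)=1, level(A)>=1
    B->C: in-degree(C)=1, level(C)>=1
    B->F: in-degree(F)=1, level(F)>=1
    B->G: in-degree(G)=2, level(G)>=1
  process D: level=0
    D->F: in-degree(F)=0, level(F)=1, enqueue
  process H: level=0
    H->A: in-degree(A)=0, level(A)=1, enqueue
    H->C: in-degree(C)=0, level(C)=1, enqueue
  process F: level=1
    F->G: in-degree(G)=1, level(G)>=2
  process A: level=1
    A->E: in-degree(E)=0, level(E)=2, enqueue
    A->G: in-degree(G)=0, level(G)=2, enqueue
  process C: level=1
  process E: level=2
  process G: level=2
All levels: A:1, B:0, C:1, D:0, E:2, F:1, G:2, H:0

Answer: A:1, B:0, C:1, D:0, E:2, F:1, G:2, H:0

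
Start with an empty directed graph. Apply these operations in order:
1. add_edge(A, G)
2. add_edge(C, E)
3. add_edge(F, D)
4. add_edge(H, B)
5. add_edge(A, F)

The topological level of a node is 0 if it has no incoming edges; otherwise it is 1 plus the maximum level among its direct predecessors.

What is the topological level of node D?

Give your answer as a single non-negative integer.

Answer: 2

Derivation:
Op 1: add_edge(A, G). Edges now: 1
Op 2: add_edge(C, E). Edges now: 2
Op 3: add_edge(F, D). Edges now: 3
Op 4: add_edge(H, B). Edges now: 4
Op 5: add_edge(A, F). Edges now: 5
Compute levels (Kahn BFS):
  sources (in-degree 0): A, C, H
  process A: level=0
    A->F: in-degree(F)=0, level(F)=1, enqueue
    A->G: in-degree(G)=0, level(G)=1, enqueue
  process C: level=0
    C->E: in-degree(E)=0, level(E)=1, enqueue
  process H: level=0
    H->B: in-degree(B)=0, level(B)=1, enqueue
  process F: level=1
    F->D: in-degree(D)=0, level(D)=2, enqueue
  process G: level=1
  process E: level=1
  process B: level=1
  process D: level=2
All levels: A:0, B:1, C:0, D:2, E:1, F:1, G:1, H:0
level(D) = 2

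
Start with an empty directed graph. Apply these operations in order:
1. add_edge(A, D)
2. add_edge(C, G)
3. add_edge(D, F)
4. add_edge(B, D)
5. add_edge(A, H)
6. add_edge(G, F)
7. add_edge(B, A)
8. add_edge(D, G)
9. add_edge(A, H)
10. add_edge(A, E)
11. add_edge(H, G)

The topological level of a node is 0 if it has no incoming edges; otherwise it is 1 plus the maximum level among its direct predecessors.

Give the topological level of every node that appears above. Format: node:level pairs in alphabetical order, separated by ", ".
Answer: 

Op 1: add_edge(A, D). Edges now: 1
Op 2: add_edge(C, G). Edges now: 2
Op 3: add_edge(D, F). Edges now: 3
Op 4: add_edge(B, D). Edges now: 4
Op 5: add_edge(A, H). Edges now: 5
Op 6: add_edge(G, F). Edges now: 6
Op 7: add_edge(B, A). Edges now: 7
Op 8: add_edge(D, G). Edges now: 8
Op 9: add_edge(A, H) (duplicate, no change). Edges now: 8
Op 10: add_edge(A, E). Edges now: 9
Op 11: add_edge(H, G). Edges now: 10
Compute levels (Kahn BFS):
  sources (in-degree 0): B, C
  process B: level=0
    B->A: in-degree(A)=0, level(A)=1, enqueue
    B->D: in-degree(D)=1, level(D)>=1
  process C: level=0
    C->G: in-degree(G)=2, level(G)>=1
  process A: level=1
    A->D: in-degree(D)=0, level(D)=2, enqueue
    A->E: in-degree(E)=0, level(E)=2, enqueue
    A->H: in-degree(H)=0, level(H)=2, enqueue
  process D: level=2
    D->F: in-degree(F)=1, level(F)>=3
    D->G: in-degree(G)=1, level(G)>=3
  process E: level=2
  process H: level=2
    H->G: in-degree(G)=0, level(G)=3, enqueue
  process G: level=3
    G->F: in-degree(F)=0, level(F)=4, enqueue
  process F: level=4
All levels: A:1, B:0, C:0, D:2, E:2, F:4, G:3, H:2

Answer: A:1, B:0, C:0, D:2, E:2, F:4, G:3, H:2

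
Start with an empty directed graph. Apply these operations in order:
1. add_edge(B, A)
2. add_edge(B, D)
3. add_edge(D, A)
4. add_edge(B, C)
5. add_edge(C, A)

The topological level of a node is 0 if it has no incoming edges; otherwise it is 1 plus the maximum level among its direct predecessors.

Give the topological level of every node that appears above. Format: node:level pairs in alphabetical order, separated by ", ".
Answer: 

Op 1: add_edge(B, A). Edges now: 1
Op 2: add_edge(B, D). Edges now: 2
Op 3: add_edge(D, A). Edges now: 3
Op 4: add_edge(B, C). Edges now: 4
Op 5: add_edge(C, A). Edges now: 5
Compute levels (Kahn BFS):
  sources (in-degree 0): B
  process B: level=0
    B->A: in-degree(A)=2, level(A)>=1
    B->C: in-degree(C)=0, level(C)=1, enqueue
    B->D: in-degree(D)=0, level(D)=1, enqueue
  process C: level=1
    C->A: in-degree(A)=1, level(A)>=2
  process D: level=1
    D->A: in-degree(A)=0, level(A)=2, enqueue
  process A: level=2
All levels: A:2, B:0, C:1, D:1

Answer: A:2, B:0, C:1, D:1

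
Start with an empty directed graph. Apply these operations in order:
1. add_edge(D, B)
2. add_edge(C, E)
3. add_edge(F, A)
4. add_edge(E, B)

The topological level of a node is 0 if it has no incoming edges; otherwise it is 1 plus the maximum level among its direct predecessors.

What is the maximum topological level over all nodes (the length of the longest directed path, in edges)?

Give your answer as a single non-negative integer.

Answer: 2

Derivation:
Op 1: add_edge(D, B). Edges now: 1
Op 2: add_edge(C, E). Edges now: 2
Op 3: add_edge(F, A). Edges now: 3
Op 4: add_edge(E, B). Edges now: 4
Compute levels (Kahn BFS):
  sources (in-degree 0): C, D, F
  process C: level=0
    C->E: in-degree(E)=0, level(E)=1, enqueue
  process D: level=0
    D->B: in-degree(B)=1, level(B)>=1
  process F: level=0
    F->A: in-degree(A)=0, level(A)=1, enqueue
  process E: level=1
    E->B: in-degree(B)=0, level(B)=2, enqueue
  process A: level=1
  process B: level=2
All levels: A:1, B:2, C:0, D:0, E:1, F:0
max level = 2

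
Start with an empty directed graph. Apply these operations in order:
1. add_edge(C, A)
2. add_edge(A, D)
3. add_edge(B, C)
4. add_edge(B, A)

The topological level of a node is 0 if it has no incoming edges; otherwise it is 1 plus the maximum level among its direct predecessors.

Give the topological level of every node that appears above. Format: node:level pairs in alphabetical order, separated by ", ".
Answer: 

Answer: A:2, B:0, C:1, D:3

Derivation:
Op 1: add_edge(C, A). Edges now: 1
Op 2: add_edge(A, D). Edges now: 2
Op 3: add_edge(B, C). Edges now: 3
Op 4: add_edge(B, A). Edges now: 4
Compute levels (Kahn BFS):
  sources (in-degree 0): B
  process B: level=0
    B->A: in-degree(A)=1, level(A)>=1
    B->C: in-degree(C)=0, level(C)=1, enqueue
  process C: level=1
    C->A: in-degree(A)=0, level(A)=2, enqueue
  process A: level=2
    A->D: in-degree(D)=0, level(D)=3, enqueue
  process D: level=3
All levels: A:2, B:0, C:1, D:3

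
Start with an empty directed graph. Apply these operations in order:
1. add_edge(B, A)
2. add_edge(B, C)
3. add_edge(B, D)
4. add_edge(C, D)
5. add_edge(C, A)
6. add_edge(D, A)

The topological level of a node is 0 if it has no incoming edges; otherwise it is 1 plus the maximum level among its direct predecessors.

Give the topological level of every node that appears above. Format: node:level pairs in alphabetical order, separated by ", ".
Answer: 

Op 1: add_edge(B, A). Edges now: 1
Op 2: add_edge(B, C). Edges now: 2
Op 3: add_edge(B, D). Edges now: 3
Op 4: add_edge(C, D). Edges now: 4
Op 5: add_edge(C, A). Edges now: 5
Op 6: add_edge(D, A). Edges now: 6
Compute levels (Kahn BFS):
  sources (in-degree 0): B
  process B: level=0
    B->A: in-degree(A)=2, level(A)>=1
    B->C: in-degree(C)=0, level(C)=1, enqueue
    B->D: in-degree(D)=1, level(D)>=1
  process C: level=1
    C->A: in-degree(A)=1, level(A)>=2
    C->D: in-degree(D)=0, level(D)=2, enqueue
  process D: level=2
    D->A: in-degree(A)=0, level(A)=3, enqueue
  process A: level=3
All levels: A:3, B:0, C:1, D:2

Answer: A:3, B:0, C:1, D:2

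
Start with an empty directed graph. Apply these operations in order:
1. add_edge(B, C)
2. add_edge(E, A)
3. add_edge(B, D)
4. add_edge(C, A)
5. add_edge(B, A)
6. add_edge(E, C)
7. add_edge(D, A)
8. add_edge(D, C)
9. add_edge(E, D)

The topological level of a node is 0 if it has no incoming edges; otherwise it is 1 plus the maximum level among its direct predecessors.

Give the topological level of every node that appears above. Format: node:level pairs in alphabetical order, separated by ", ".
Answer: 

Answer: A:3, B:0, C:2, D:1, E:0

Derivation:
Op 1: add_edge(B, C). Edges now: 1
Op 2: add_edge(E, A). Edges now: 2
Op 3: add_edge(B, D). Edges now: 3
Op 4: add_edge(C, A). Edges now: 4
Op 5: add_edge(B, A). Edges now: 5
Op 6: add_edge(E, C). Edges now: 6
Op 7: add_edge(D, A). Edges now: 7
Op 8: add_edge(D, C). Edges now: 8
Op 9: add_edge(E, D). Edges now: 9
Compute levels (Kahn BFS):
  sources (in-degree 0): B, E
  process B: level=0
    B->A: in-degree(A)=3, level(A)>=1
    B->C: in-degree(C)=2, level(C)>=1
    B->D: in-degree(D)=1, level(D)>=1
  process E: level=0
    E->A: in-degree(A)=2, level(A)>=1
    E->C: in-degree(C)=1, level(C)>=1
    E->D: in-degree(D)=0, level(D)=1, enqueue
  process D: level=1
    D->A: in-degree(A)=1, level(A)>=2
    D->C: in-degree(C)=0, level(C)=2, enqueue
  process C: level=2
    C->A: in-degree(A)=0, level(A)=3, enqueue
  process A: level=3
All levels: A:3, B:0, C:2, D:1, E:0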